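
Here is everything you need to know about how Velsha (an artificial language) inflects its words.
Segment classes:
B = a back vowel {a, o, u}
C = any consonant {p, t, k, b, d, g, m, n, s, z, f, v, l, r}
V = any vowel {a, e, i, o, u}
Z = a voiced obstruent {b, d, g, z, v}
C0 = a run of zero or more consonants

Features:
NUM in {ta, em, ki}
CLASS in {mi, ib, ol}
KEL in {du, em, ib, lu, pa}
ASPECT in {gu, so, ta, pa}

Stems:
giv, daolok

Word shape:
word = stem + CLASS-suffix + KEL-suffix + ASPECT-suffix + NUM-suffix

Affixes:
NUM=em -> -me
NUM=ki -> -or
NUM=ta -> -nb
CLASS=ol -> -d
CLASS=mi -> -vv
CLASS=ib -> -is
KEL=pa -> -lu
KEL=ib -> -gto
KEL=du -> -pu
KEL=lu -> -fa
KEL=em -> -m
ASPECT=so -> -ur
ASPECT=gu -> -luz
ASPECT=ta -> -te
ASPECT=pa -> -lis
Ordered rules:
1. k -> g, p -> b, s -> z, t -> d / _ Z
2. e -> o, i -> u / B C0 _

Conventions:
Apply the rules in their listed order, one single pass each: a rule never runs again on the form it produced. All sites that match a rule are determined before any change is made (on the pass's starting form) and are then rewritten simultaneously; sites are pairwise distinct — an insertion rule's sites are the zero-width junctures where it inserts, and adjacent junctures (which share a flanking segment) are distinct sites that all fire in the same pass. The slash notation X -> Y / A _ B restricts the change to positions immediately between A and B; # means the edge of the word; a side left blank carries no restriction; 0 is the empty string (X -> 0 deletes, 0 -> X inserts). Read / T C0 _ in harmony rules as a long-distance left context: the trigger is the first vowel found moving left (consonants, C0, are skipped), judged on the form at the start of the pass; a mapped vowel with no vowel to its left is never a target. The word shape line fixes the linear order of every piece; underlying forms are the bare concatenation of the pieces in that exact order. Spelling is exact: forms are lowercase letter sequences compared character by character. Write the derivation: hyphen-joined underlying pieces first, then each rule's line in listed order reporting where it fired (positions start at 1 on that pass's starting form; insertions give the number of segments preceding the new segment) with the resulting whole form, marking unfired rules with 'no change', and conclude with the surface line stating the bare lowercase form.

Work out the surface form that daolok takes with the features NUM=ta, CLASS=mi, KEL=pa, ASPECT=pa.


underlying: daolok-vv-lu-lis-nb
1. k -> g, p -> b, s -> z, t -> d / _ Z: fires at position(s) 6: daologvvlulisnb
2. e -> o, i -> u / B C0 _: fires at position(s) 12: daologvvlulusnb
surface: daologvvlulusnb


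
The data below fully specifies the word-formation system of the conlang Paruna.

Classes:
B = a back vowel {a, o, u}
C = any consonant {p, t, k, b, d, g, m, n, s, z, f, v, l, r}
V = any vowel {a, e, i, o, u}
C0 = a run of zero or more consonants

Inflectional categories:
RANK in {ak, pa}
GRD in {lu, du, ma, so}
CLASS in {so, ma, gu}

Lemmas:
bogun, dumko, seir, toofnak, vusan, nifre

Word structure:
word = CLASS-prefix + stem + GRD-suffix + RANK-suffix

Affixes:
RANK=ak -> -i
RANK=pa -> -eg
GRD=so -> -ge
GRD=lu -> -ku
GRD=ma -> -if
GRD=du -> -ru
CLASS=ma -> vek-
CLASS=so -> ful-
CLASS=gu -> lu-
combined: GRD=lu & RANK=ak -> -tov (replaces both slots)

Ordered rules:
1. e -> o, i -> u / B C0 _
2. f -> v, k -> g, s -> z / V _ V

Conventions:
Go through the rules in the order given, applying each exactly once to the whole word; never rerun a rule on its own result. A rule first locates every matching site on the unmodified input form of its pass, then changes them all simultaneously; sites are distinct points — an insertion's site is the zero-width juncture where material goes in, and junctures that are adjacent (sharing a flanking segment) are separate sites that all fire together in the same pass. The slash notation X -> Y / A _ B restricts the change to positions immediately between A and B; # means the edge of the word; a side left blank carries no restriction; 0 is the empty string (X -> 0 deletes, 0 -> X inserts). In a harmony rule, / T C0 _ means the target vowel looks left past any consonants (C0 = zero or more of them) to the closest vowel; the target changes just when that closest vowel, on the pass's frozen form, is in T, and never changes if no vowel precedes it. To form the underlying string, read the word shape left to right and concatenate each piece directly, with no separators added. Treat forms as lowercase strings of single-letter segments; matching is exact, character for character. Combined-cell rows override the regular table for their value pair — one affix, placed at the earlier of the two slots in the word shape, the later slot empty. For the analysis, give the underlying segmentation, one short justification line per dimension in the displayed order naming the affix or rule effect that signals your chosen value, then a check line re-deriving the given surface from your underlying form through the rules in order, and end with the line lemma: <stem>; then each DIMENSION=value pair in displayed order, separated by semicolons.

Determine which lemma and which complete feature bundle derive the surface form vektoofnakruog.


underlying: vek-toofnak-ru-eg
RANK=pa - signalled by the affix -eg
GRD=du - signalled by the affix -ru
CLASS=ma - signalled by the affix vek-
check: vektoofnakrueg -> vektoofnakruog -> vektoofnakruog
lemma: toofnak; RANK=pa; GRD=du; CLASS=ma


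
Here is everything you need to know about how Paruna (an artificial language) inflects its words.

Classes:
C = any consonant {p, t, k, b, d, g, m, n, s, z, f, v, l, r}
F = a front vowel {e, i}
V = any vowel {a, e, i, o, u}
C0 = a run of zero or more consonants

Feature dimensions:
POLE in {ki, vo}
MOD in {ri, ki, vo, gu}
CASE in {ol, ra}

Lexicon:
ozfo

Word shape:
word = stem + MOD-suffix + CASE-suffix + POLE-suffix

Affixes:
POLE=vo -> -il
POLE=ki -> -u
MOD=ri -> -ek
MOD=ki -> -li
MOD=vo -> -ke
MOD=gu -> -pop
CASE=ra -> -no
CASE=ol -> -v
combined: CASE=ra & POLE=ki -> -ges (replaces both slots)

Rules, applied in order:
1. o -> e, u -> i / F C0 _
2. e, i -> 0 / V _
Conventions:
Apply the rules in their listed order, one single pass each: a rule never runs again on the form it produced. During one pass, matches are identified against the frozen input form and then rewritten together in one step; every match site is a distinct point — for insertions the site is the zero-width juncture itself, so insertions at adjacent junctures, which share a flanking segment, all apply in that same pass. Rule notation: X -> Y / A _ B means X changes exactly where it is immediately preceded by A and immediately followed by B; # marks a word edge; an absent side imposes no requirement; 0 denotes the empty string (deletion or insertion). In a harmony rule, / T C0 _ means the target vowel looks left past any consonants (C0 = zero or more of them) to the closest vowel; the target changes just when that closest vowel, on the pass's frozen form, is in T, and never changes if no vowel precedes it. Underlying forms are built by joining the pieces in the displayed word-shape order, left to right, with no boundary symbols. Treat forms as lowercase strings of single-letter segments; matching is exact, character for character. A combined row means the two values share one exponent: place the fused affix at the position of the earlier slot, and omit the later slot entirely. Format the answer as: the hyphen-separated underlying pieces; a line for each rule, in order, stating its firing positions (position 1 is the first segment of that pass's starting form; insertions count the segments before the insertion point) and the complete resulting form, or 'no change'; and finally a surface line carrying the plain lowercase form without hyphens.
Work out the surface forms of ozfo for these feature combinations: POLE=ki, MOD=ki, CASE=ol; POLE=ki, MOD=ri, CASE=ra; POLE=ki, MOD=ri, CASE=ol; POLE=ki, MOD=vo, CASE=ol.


cell POLE=ki, MOD=ki, CASE=ol:
underlying: ozfo-li-v-u
1. o -> e, u -> i / F C0 _: fires at position(s) 8: ozfolivi
2. e, i -> 0 / V _: no change
surface: ozfolivi

cell POLE=ki, MOD=ri, CASE=ra:
underlying: ozfo-ek-ges
1. o -> e, u -> i / F C0 _: no change
2. e, i -> 0 / V _: fires at position(s) 5: ozfokges
surface: ozfokges

cell POLE=ki, MOD=ri, CASE=ol:
underlying: ozfo-ek-v-u
1. o -> e, u -> i / F C0 _: fires at position(s) 8: ozfoekvi
2. e, i -> 0 / V _: fires at position(s) 5: ozfokvi
surface: ozfokvi

cell POLE=ki, MOD=vo, CASE=ol:
underlying: ozfo-ke-v-u
1. o -> e, u -> i / F C0 _: fires at position(s) 8: ozfokevi
2. e, i -> 0 / V _: no change
surface: ozfokevi


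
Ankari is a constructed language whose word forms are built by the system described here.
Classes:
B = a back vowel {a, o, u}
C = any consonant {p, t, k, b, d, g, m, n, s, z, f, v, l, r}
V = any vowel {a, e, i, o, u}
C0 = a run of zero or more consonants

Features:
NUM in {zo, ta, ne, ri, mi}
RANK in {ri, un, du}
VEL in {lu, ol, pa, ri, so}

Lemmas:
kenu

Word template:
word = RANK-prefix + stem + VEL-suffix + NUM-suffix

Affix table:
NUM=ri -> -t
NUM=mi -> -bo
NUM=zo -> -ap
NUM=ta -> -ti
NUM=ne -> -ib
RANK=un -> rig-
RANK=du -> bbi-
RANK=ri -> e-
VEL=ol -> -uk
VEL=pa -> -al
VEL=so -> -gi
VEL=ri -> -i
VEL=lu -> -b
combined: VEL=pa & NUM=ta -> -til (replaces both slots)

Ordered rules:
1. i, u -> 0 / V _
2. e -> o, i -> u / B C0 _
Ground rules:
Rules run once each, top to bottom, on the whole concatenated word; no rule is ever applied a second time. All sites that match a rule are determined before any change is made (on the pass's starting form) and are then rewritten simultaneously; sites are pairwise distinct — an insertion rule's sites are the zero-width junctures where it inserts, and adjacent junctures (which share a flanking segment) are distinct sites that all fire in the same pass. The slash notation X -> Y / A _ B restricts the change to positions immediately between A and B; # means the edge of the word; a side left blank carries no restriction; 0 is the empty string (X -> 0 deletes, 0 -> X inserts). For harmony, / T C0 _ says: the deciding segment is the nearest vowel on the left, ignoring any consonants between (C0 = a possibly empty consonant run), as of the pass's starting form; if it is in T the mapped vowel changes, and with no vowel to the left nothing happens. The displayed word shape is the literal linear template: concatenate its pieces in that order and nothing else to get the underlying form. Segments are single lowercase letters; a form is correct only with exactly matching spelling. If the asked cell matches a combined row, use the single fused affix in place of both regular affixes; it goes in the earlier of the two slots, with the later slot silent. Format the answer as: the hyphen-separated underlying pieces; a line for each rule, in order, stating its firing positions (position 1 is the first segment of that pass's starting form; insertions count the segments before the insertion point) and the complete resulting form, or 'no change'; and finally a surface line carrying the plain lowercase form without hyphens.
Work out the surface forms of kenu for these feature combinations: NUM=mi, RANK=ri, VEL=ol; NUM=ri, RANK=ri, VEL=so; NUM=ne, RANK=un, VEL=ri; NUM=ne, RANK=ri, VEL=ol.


cell NUM=mi, RANK=ri, VEL=ol:
underlying: e-kenu-uk-bo
1. i, u -> 0 / V _: fires at position(s) 6: ekenukbo
2. e -> o, i -> u / B C0 _: no change
surface: ekenukbo

cell NUM=ri, RANK=ri, VEL=so:
underlying: e-kenu-gi-t
1. i, u -> 0 / V _: no change
2. e -> o, i -> u / B C0 _: fires at position(s) 7: ekenugut
surface: ekenugut

cell NUM=ne, RANK=un, VEL=ri:
underlying: rig-kenu-i-ib
1. i, u -> 0 / V _: fires at position(s) 8, 9: rigkenub
2. e -> o, i -> u / B C0 _: no change
surface: rigkenub

cell NUM=ne, RANK=ri, VEL=ol:
underlying: e-kenu-uk-ib
1. i, u -> 0 / V _: fires at position(s) 6: ekenukib
2. e -> o, i -> u / B C0 _: fires at position(s) 7: ekenukub
surface: ekenukub


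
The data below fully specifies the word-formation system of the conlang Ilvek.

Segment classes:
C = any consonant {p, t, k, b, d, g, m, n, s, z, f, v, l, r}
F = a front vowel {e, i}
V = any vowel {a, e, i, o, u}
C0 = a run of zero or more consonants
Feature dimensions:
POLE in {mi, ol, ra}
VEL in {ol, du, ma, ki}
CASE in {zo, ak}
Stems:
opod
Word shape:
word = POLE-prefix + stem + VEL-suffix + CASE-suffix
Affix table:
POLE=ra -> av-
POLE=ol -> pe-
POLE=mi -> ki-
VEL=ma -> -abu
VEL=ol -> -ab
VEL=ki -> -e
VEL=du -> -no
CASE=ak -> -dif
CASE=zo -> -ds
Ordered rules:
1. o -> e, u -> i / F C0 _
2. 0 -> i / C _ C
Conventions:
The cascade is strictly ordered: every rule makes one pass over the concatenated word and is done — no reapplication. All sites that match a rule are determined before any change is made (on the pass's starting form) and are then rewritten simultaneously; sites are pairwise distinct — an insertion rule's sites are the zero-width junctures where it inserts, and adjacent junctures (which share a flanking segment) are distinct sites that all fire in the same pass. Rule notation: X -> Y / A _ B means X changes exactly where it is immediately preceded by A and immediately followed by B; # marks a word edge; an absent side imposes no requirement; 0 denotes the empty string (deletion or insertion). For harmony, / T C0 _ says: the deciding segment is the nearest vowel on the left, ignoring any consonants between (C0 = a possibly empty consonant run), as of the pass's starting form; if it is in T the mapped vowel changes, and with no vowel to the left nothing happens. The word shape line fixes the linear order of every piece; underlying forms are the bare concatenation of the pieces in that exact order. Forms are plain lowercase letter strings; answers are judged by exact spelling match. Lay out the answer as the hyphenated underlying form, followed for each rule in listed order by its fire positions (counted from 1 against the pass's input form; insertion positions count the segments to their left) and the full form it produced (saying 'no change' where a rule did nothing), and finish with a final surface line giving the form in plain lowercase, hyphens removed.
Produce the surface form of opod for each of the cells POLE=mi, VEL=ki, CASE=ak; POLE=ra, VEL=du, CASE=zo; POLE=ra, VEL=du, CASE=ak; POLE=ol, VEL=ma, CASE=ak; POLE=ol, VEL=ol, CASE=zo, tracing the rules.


cell POLE=mi, VEL=ki, CASE=ak:
underlying: ki-opod-e-dif
1. o -> e, u -> i / F C0 _: fires at position(s) 3: kiepodedif
2. 0 -> i / C _ C: no change
surface: kiepodedif

cell POLE=ra, VEL=du, CASE=zo:
underlying: av-opod-no-ds
1. o -> e, u -> i / F C0 _: no change
2. 0 -> i / C _ C: inserts after position(s) 6, 9: avopodinodis
surface: avopodinodis

cell POLE=ra, VEL=du, CASE=ak:
underlying: av-opod-no-dif
1. o -> e, u -> i / F C0 _: no change
2. 0 -> i / C _ C: inserts after position(s) 6: avopodinodif
surface: avopodinodif

cell POLE=ol, VEL=ma, CASE=ak:
underlying: pe-opod-abu-dif
1. o -> e, u -> i / F C0 _: fires at position(s) 3: peepodabudif
2. 0 -> i / C _ C: no change
surface: peepodabudif

cell POLE=ol, VEL=ol, CASE=zo:
underlying: pe-opod-ab-ds
1. o -> e, u -> i / F C0 _: fires at position(s) 3: peepodabds
2. 0 -> i / C _ C: inserts after position(s) 8, 9: peepodabidis
surface: peepodabidis


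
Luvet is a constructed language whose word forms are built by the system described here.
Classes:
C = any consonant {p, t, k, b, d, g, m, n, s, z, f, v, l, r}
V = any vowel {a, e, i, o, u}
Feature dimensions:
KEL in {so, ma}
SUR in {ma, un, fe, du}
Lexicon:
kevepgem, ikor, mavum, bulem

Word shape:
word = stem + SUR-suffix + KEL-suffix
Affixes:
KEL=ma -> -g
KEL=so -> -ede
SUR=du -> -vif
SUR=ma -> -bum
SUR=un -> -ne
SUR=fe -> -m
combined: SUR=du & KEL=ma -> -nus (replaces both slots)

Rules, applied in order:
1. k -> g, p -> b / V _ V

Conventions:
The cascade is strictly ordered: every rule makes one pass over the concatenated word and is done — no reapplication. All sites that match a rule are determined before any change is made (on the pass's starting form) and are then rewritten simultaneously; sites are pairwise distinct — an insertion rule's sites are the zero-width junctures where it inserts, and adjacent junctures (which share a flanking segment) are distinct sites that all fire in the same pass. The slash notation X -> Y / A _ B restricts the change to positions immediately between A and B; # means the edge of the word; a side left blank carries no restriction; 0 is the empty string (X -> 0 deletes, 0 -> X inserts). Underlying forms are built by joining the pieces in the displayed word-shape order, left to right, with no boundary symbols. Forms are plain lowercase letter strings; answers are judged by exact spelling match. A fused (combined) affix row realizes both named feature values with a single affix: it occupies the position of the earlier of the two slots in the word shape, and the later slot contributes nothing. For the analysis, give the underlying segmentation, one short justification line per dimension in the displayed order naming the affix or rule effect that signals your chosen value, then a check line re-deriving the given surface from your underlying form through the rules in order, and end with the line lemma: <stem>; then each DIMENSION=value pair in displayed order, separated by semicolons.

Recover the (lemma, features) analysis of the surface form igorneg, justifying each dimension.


underlying: ikor-ne-g
KEL=ma - signalled by the affix -g
SUR=un - signalled by the affix -ne
check: ikorneg -> igorneg
lemma: ikor; KEL=ma; SUR=un


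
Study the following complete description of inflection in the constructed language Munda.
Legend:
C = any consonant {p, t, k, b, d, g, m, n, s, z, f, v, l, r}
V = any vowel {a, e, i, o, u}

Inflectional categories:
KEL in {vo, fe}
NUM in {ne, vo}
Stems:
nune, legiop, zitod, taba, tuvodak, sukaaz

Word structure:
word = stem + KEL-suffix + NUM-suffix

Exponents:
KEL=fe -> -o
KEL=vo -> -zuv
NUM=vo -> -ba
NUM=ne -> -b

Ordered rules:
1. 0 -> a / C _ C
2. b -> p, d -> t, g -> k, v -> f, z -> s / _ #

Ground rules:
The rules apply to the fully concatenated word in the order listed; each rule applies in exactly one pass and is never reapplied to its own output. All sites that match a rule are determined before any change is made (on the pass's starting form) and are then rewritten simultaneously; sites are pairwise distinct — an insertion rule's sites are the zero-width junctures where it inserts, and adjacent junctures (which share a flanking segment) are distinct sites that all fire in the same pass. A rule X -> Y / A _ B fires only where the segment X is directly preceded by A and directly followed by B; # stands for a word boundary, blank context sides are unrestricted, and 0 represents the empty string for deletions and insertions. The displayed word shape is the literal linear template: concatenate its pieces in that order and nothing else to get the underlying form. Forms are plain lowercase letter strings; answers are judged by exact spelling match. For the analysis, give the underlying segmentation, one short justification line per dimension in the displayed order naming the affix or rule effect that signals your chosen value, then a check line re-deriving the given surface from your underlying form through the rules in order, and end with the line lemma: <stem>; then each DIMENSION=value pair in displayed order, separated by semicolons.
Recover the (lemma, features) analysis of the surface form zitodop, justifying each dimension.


underlying: zitod-o-b
KEL=fe - signalled by the affix -o
NUM=ne - signalled by the affix -b
check: zitodob -> zitodob -> zitodop
lemma: zitod; KEL=fe; NUM=ne


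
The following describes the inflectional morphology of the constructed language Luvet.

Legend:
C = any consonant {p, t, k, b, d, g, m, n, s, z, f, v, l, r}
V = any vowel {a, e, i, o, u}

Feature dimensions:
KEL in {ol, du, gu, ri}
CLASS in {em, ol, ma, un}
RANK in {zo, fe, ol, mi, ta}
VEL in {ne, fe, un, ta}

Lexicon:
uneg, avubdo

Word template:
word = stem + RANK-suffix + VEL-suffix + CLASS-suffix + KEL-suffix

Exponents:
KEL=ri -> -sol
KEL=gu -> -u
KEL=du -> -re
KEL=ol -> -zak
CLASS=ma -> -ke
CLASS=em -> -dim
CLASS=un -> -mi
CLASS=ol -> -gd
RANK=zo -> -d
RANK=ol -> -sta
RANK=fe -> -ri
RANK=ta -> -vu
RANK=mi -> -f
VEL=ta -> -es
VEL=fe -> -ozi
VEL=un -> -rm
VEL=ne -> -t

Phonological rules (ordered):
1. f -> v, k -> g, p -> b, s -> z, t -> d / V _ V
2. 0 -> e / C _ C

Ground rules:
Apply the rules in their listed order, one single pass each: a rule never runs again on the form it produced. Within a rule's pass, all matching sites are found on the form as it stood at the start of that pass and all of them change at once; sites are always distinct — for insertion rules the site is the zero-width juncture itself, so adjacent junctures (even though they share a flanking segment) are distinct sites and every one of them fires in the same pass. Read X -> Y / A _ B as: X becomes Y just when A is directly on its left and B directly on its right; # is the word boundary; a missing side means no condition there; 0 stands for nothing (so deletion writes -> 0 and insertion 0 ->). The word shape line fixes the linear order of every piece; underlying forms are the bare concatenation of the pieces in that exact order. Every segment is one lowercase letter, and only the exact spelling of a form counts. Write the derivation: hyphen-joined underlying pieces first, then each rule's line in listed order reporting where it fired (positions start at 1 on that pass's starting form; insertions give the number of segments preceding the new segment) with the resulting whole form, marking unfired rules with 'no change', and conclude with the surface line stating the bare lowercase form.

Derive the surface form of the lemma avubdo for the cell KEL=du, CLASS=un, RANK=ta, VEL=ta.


underlying: avubdo-vu-es-mi-re
1. f -> v, k -> g, p -> b, s -> z, t -> d / V _ V: no change
2. 0 -> e / C _ C: inserts after position(s) 4, 10: avubedovuesemire
surface: avubedovuesemire


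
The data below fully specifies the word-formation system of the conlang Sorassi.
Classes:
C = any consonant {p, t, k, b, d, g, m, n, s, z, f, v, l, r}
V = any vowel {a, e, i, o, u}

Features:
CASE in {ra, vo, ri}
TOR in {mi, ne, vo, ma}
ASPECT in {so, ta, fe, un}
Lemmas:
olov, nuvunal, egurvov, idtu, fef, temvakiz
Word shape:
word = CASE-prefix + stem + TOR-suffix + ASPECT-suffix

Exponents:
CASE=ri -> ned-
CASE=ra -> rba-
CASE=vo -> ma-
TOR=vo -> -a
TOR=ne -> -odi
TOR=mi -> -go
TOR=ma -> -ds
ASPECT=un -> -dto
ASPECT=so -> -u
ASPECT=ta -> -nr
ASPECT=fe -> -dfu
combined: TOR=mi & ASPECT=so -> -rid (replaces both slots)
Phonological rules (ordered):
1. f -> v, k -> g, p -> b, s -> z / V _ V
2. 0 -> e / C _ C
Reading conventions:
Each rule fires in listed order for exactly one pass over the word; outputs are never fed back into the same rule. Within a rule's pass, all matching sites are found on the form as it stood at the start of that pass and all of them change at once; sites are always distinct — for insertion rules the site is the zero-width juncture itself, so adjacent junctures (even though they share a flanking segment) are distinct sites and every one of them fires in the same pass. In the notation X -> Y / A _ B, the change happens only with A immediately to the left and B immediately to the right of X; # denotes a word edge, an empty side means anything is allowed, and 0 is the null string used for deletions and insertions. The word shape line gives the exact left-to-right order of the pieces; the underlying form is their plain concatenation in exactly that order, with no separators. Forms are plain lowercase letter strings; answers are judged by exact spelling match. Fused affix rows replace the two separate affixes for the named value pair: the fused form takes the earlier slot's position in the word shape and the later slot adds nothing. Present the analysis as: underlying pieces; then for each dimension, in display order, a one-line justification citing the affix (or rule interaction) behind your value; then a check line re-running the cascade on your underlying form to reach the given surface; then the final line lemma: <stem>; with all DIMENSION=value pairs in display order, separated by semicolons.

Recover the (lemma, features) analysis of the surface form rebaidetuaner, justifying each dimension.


underlying: rba-idtu-a-nr
CASE=ra - signalled by the affix rba-
TOR=vo - signalled by the affix -a
ASPECT=ta - signalled by the affix -nr
check: rbaidtuanr -> rbaidtuanr -> rebaidetuaner
lemma: idtu; CASE=ra; TOR=vo; ASPECT=ta


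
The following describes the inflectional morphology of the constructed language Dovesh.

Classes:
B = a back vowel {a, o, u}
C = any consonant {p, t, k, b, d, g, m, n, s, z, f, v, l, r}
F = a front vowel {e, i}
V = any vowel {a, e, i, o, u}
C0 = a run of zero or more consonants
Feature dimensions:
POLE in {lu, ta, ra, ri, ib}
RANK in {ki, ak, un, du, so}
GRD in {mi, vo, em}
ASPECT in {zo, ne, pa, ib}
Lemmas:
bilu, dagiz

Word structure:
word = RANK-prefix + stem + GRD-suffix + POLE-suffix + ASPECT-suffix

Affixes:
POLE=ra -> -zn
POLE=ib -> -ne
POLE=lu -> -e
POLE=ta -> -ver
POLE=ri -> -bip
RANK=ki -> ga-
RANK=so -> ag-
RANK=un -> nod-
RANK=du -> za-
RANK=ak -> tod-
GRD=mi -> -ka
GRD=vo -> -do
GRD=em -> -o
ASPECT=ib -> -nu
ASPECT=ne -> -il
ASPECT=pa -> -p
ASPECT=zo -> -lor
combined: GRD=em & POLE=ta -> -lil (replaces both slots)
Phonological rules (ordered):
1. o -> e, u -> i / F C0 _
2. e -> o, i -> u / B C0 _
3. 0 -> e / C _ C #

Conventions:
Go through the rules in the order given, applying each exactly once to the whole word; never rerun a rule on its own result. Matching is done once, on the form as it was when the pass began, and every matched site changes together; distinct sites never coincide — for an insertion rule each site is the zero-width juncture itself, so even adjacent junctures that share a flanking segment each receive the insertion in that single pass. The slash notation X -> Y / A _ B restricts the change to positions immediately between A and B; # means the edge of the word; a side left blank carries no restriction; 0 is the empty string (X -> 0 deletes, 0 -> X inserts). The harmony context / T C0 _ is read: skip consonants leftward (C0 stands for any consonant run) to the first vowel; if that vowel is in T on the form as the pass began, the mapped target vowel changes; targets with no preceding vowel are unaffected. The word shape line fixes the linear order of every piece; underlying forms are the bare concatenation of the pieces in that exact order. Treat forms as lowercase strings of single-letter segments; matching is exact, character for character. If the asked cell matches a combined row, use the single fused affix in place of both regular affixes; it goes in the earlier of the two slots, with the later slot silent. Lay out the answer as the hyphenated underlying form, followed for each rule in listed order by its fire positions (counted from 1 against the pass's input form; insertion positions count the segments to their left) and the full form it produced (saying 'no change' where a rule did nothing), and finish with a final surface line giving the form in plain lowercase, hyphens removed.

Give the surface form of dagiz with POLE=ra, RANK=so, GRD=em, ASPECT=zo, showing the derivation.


underlying: ag-dagiz-o-zn-lor
1. o -> e, u -> i / F C0 _: fires at position(s) 8: agdagizeznlor
2. e -> o, i -> u / B C0 _: fires at position(s) 6: agdaguzeznlor
3. 0 -> e / C _ C #: no change
surface: agdaguzeznlor


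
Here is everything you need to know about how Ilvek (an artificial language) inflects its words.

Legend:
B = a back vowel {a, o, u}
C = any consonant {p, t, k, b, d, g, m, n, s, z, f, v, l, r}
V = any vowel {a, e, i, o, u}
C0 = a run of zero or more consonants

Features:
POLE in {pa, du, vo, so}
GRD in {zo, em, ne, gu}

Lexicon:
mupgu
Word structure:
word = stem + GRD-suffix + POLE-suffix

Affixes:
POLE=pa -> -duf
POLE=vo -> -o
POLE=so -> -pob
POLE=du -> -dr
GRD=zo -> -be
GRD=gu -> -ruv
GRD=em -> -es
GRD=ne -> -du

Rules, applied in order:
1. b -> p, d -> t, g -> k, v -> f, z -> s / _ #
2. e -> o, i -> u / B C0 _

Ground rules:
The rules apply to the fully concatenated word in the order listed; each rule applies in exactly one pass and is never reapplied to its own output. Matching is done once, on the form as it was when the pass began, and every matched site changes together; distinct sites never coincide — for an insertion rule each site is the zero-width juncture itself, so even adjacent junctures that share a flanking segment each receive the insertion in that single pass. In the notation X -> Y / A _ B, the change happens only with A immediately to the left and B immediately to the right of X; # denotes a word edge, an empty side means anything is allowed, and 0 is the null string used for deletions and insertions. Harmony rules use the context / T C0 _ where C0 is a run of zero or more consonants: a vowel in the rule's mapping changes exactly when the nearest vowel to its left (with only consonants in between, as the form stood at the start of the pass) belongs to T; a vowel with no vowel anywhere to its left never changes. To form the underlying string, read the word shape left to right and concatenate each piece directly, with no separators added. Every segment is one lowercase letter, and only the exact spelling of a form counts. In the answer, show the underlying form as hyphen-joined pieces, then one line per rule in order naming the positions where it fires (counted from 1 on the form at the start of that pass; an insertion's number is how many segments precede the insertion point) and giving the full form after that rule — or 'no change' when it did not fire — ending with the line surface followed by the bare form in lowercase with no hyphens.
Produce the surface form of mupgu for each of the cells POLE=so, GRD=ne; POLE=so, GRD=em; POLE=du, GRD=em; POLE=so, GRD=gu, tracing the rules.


cell POLE=so, GRD=ne:
underlying: mupgu-du-pob
1. b -> p, d -> t, g -> k, v -> f, z -> s / _ #: fires at position(s) 10: mupgudupop
2. e -> o, i -> u / B C0 _: no change
surface: mupgudupop

cell POLE=so, GRD=em:
underlying: mupgu-es-pob
1. b -> p, d -> t, g -> k, v -> f, z -> s / _ #: fires at position(s) 10: mupguespop
2. e -> o, i -> u / B C0 _: fires at position(s) 6: mupguospop
surface: mupguospop

cell POLE=du, GRD=em:
underlying: mupgu-es-dr
1. b -> p, d -> t, g -> k, v -> f, z -> s / _ #: no change
2. e -> o, i -> u / B C0 _: fires at position(s) 6: mupguosdr
surface: mupguosdr

cell POLE=so, GRD=gu:
underlying: mupgu-ruv-pob
1. b -> p, d -> t, g -> k, v -> f, z -> s / _ #: fires at position(s) 11: mupguruvpop
2. e -> o, i -> u / B C0 _: no change
surface: mupguruvpop


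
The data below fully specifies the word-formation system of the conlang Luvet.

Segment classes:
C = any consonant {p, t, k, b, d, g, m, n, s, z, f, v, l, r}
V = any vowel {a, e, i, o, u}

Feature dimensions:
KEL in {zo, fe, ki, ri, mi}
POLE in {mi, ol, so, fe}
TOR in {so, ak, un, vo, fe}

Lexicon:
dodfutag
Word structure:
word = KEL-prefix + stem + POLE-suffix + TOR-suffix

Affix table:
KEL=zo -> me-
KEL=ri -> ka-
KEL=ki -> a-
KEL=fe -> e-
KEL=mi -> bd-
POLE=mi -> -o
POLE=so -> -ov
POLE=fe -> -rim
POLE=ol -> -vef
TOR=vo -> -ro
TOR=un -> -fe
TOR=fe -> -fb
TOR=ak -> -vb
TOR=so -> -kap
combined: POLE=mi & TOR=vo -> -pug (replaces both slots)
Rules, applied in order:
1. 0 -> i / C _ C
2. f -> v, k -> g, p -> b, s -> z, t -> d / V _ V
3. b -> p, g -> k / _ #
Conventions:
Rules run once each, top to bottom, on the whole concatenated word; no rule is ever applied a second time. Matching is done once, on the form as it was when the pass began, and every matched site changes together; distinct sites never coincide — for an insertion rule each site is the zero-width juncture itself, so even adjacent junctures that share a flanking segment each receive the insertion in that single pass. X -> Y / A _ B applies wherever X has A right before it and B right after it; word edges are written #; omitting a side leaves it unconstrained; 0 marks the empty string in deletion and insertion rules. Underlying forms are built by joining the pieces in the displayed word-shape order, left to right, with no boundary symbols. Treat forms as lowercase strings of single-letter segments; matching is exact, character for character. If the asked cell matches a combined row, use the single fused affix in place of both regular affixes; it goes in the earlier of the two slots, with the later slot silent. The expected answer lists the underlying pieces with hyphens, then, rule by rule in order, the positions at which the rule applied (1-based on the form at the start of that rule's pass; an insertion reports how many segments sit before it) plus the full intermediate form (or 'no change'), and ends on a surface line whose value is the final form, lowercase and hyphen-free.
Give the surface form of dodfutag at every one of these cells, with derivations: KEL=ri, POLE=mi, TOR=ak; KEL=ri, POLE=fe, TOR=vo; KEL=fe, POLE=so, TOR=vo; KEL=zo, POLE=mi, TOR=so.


cell KEL=ri, POLE=mi, TOR=ak:
underlying: ka-dodfutag-o-vb
1. 0 -> i / C _ C: inserts after position(s) 5, 12: kadodifutagovib
2. f -> v, k -> g, p -> b, s -> z, t -> d / V _ V: fires at position(s) 7, 9: kadodivudagovib
3. b -> p, g -> k / _ #: fires at position(s) 15: kadodivudagovip
surface: kadodivudagovip

cell KEL=ri, POLE=fe, TOR=vo:
underlying: ka-dodfutag-rim-ro
1. 0 -> i / C _ C: inserts after position(s) 5, 10, 13: kadodifutagirimiro
2. f -> v, k -> g, p -> b, s -> z, t -> d / V _ V: fires at position(s) 7, 9: kadodivudagirimiro
3. b -> p, g -> k / _ #: no change
surface: kadodivudagirimiro

cell KEL=fe, POLE=so, TOR=vo:
underlying: e-dodfutag-ov-ro
1. 0 -> i / C _ C: inserts after position(s) 4, 11: edodifutagoviro
2. f -> v, k -> g, p -> b, s -> z, t -> d / V _ V: fires at position(s) 6, 8: edodivudagoviro
3. b -> p, g -> k / _ #: no change
surface: edodivudagoviro

cell KEL=zo, POLE=mi, TOR=so:
underlying: me-dodfutag-o-kap
1. 0 -> i / C _ C: inserts after position(s) 5: medodifutagokap
2. f -> v, k -> g, p -> b, s -> z, t -> d / V _ V: fires at position(s) 7, 9, 13: medodivudagogap
3. b -> p, g -> k / _ #: no change
surface: medodivudagogap


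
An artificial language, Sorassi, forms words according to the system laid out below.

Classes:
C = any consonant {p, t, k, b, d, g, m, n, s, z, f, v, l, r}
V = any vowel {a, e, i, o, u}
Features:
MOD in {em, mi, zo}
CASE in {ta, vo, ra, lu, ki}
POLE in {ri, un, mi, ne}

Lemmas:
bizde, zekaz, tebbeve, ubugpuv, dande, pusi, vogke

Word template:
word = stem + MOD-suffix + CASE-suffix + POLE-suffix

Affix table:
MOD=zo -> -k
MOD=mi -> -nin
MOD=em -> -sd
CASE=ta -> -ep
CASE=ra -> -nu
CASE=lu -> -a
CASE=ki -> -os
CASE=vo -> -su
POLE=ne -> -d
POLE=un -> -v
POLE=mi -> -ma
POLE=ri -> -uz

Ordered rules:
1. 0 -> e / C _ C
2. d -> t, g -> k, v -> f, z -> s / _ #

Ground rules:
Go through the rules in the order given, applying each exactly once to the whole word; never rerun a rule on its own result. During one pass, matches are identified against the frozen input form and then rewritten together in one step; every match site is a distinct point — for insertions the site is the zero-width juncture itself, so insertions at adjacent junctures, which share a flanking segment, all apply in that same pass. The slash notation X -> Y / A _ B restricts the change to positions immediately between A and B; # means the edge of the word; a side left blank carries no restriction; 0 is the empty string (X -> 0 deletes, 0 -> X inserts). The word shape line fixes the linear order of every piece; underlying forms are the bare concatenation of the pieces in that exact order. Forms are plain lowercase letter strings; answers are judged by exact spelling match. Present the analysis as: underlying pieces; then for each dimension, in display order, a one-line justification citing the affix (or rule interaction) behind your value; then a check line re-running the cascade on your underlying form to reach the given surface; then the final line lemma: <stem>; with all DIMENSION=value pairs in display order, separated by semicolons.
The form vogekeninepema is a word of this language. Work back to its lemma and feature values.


underlying: vogke-nin-ep-ma
MOD=mi - signalled by the affix -nin
CASE=ta - signalled by the affix -ep
POLE=mi - signalled by the affix -ma
check: vogkeninepma -> vogekeninepema -> vogekeninepema
lemma: vogke; MOD=mi; CASE=ta; POLE=mi


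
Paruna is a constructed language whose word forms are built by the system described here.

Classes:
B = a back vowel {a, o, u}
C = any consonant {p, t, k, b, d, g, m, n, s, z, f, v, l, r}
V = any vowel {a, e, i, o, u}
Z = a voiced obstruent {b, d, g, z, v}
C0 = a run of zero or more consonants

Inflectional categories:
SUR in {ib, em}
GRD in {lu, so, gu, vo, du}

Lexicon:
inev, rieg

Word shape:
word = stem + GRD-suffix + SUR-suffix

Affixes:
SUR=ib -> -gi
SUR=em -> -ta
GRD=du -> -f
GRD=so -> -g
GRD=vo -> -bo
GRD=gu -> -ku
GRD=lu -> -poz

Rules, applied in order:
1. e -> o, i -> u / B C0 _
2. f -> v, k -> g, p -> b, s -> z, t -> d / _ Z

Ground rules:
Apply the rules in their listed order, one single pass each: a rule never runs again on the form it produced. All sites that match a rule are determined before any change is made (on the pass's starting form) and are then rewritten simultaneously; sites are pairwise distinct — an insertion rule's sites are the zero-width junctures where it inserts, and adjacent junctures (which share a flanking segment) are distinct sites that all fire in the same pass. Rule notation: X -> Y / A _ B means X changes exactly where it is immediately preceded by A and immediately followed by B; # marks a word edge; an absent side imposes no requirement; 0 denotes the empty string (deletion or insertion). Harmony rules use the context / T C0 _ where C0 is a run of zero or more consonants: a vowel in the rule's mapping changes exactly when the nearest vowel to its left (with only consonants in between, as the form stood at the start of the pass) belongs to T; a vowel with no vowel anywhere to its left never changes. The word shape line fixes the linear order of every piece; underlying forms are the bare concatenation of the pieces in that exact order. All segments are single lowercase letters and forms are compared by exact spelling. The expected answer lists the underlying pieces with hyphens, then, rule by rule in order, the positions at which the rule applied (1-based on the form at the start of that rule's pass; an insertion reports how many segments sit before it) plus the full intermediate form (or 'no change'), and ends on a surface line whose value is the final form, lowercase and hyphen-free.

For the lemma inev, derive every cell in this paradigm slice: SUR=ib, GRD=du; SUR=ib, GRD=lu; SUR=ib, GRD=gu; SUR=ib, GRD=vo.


cell SUR=ib, GRD=du:
underlying: inev-f-gi
1. e -> o, i -> u / B C0 _: no change
2. f -> v, k -> g, p -> b, s -> z, t -> d / _ Z: fires at position(s) 5: inevvgi
surface: inevvgi

cell SUR=ib, GRD=lu:
underlying: inev-poz-gi
1. e -> o, i -> u / B C0 _: fires at position(s) 9: inevpozgu
2. f -> v, k -> g, p -> b, s -> z, t -> d / _ Z: no change
surface: inevpozgu

cell SUR=ib, GRD=gu:
underlying: inev-ku-gi
1. e -> o, i -> u / B C0 _: fires at position(s) 8: inevkugu
2. f -> v, k -> g, p -> b, s -> z, t -> d / _ Z: no change
surface: inevkugu

cell SUR=ib, GRD=vo:
underlying: inev-bo-gi
1. e -> o, i -> u / B C0 _: fires at position(s) 8: inevbogu
2. f -> v, k -> g, p -> b, s -> z, t -> d / _ Z: no change
surface: inevbogu


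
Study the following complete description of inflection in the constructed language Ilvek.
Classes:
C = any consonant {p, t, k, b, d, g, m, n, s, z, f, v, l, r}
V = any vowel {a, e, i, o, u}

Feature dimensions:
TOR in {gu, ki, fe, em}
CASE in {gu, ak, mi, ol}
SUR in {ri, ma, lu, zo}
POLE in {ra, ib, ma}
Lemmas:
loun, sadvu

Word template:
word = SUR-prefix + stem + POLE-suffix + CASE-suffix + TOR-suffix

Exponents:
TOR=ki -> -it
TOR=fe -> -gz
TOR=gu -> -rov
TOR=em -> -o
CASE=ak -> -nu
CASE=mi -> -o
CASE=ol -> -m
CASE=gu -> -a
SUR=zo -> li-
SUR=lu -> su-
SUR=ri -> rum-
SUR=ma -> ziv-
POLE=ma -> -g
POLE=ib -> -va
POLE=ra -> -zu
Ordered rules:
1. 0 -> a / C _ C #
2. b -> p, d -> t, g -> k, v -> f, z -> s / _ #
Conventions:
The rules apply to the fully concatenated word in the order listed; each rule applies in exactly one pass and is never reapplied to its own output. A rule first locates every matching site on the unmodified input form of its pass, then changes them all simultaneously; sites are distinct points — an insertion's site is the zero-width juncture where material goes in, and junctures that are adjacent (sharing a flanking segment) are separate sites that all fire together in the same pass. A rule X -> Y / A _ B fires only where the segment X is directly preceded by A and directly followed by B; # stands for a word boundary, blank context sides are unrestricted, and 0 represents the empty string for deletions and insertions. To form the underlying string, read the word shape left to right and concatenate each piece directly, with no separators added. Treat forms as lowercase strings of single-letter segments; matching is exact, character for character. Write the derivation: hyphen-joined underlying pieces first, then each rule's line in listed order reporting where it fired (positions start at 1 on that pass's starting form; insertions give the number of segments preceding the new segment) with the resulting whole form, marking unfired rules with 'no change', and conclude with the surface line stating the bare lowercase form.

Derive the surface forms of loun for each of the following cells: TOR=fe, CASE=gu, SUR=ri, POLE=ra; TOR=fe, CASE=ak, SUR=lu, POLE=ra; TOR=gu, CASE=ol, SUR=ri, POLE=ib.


cell TOR=fe, CASE=gu, SUR=ri, POLE=ra:
underlying: rum-loun-zu-a-gz
1. 0 -> a / C _ C #: inserts after position(s) 11: rumlounzuagaz
2. b -> p, d -> t, g -> k, v -> f, z -> s / _ #: fires at position(s) 13: rumlounzuagas
surface: rumlounzuagas

cell TOR=fe, CASE=ak, SUR=lu, POLE=ra:
underlying: su-loun-zu-nu-gz
1. 0 -> a / C _ C #: inserts after position(s) 11: sulounzunugaz
2. b -> p, d -> t, g -> k, v -> f, z -> s / _ #: fires at position(s) 13: sulounzunugas
surface: sulounzunugas

cell TOR=gu, CASE=ol, SUR=ri, POLE=ib:
underlying: rum-loun-va-m-rov
1. 0 -> a / C _ C #: no change
2. b -> p, d -> t, g -> k, v -> f, z -> s / _ #: fires at position(s) 13: rumlounvamrof
surface: rumlounvamrof
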